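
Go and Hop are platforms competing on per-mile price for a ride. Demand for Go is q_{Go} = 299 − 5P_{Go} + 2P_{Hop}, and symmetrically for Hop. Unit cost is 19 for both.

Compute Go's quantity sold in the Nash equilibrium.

151.25

Go's profit: π = (P_{Go} − 19)(299 − 5P_{Go} + 2P_{Hop}).
∂π/∂P_{Go} = 394 − 10P_{Go} + 2P_{Hop} = 0 ⇒ P_{Go} = 39.4 + 0.2P_{Hop}.
By symmetry P_{Hop} = P_{Go}; substituting into the reaction function, 0.8P_{Go} = 39.4 and P_{Go} = 49.25.
q_{Go} = 299 − 5·49.25 + 2·49.25 = 151.25.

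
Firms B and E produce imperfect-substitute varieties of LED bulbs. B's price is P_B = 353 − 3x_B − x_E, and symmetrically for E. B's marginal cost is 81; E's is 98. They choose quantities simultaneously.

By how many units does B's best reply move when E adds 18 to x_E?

-3

Firm B's profit: π = x_B(353 − 3x_B − x_E) − 81x_B.
∂π/∂x_B = 272 − 6x_B − x_E = 0 ⇒ x_B = 136/3 − (1/6)x_E.
The reaction-function slope is −1/6, so an 18-unit rise in x_E moves x_B by −1/6 × 18 = −3. B's best response falls — the actions are strategic substitutes.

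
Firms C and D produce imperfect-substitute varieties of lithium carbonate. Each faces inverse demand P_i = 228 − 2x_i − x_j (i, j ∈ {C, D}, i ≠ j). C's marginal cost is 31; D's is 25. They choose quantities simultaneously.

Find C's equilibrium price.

109

Firm C's profit: π = x_C(228 − 2x_C − x_D) − 31x_C.
∂π/∂x_C = 197 − 4x_C − x_D = 0 ⇒ x_C = 49.25 − 0.25x_D.
Similarly x_D = 50.75 − 0.25x_C.
Plugging x_D into C's best response: x_C = 49.25 − 0.25(50.75 − 0.25x_C) ⇒ 0.9375x_C = 36.5625, so x_C = 39.
Then x_D = 50.75 − 0.25·39 = 41.
P_C = 228 − 2·39 − 41 = 109.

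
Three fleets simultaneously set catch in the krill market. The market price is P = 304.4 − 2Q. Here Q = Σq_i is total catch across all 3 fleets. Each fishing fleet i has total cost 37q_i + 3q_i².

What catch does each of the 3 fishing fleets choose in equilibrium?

19.1

A representative fishing fleet's profit is π_i = q_i(304.4 − 2Q) − 37q_i − 3q_i², with Q = q_i + Σ_{j≠i} q_j.
First-order condition: 267.4 − 10q_i − 2Σ_{j≠i} q_j = 0.
Imposing symmetry (q_j = q for all j) turns Σ_{j≠i} q_j into 2q, so 267.4 = 14q and q = 19.1.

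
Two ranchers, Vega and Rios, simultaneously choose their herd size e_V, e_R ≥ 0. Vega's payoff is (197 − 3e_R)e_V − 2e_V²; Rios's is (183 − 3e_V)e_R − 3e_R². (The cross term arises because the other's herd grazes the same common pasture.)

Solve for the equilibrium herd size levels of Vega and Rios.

Expanding Vega's payoff: 197e_V − 3e_Re_V − 2e_V².
∂π/∂e_V = 197 − 3e_R − 4e_V = 0, so e_V = 49.25 − 0.75e_R.
Likewise for Rios: e_R = 30.5 − 0.5e_V.
Solving the two reaction functions simultaneously: (1 − (−0.75)(−0.5))e_V = 49.25 − 0.75·30.5, so 0.625e_V = 26.375 and e_V = 42.2.
Then e_R = 30.5 − 0.5·42.2 = 9.4.

42.2, 9.4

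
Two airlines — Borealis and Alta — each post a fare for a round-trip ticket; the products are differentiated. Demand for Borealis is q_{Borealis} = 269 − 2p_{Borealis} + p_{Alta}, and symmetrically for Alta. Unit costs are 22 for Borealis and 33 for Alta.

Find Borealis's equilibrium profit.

Borealis's profit: π = (p_{Borealis} − 22)(269 − 2p_{Borealis} + p_{Alta}).
∂π/∂p_{Borealis} = 313 − 4p_{Borealis} + p_{Alta} = 0 ⇒ p_{Borealis} = 78.25 + 0.25p_{Alta}.
Similarly p_{Alta} = 83.75 + 0.25p_{Borealis}.
Solving the two reaction functions simultaneously: (1 − (0.25)(0.25))p_{Borealis} = 78.25 + 0.25·83.75, so 0.9375p_{Borealis} = 99.1875 and p_{Borealis} = 105.8.
Then p_{Alta} = 83.75 + 0.25·105.8 = 110.2.
q_{Borealis} = 269 − 2·105.8 + 110.2 = 167.6.
Profit = (105.8 − 22)·167.6 = 14044.88.

14044.88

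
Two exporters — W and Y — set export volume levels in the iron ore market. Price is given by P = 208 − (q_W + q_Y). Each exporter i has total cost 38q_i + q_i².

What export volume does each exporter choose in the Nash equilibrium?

Exporter W's profit: π = q_W(208 − (q_W + q_Y)) − 38q_W − q_W².
∂π/∂q_W = 170 − 4q_W − q_Y = 0, so q_W = 42.5 − 0.25q_Y.
The game is symmetric, so in equilibrium q_Y = q_W: the reaction function gives 1.25q_W = 42.5, hence q_W = 34.

34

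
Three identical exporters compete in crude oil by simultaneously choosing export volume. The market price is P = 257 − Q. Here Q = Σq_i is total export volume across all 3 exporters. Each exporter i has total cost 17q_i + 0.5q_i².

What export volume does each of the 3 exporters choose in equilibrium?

A representative exporter's profit is π_i = q_i(257 − Q) − 17q_i − 0.5q_i², with Q = q_i + Σ_{j≠i} q_j.
First-order condition: 240 − 3q_i − Σ_{j≠i} q_j = 0.
In a symmetric equilibrium every exporter chooses the same q, so Σ_{j≠i} q_j = 2q. The condition becomes 240 − 5q = 0, giving q = 240/5 = 48.

48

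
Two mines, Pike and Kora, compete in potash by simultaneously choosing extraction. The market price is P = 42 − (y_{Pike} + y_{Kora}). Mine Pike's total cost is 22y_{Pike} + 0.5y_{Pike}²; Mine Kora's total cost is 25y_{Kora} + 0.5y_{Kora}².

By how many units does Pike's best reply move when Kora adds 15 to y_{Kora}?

Mine Pike's profit: π = y_{Pike}(42 − (y_{Pike} + y_{Kora})) − 22y_{Pike} − 0.5y_{Pike}².
∂π/∂y_{Pike} = 20 − 3y_{Pike} − y_{Kora} = 0, so y_{Pike} = 20/3 − (1/3)y_{Kora}.
The reaction-function slope is −1/3, so a 15-unit rise in y_{Kora} moves y_{Pike} by −1/3 × 15 = −5. Pike's best response falls — the actions are strategic substitutes.

-5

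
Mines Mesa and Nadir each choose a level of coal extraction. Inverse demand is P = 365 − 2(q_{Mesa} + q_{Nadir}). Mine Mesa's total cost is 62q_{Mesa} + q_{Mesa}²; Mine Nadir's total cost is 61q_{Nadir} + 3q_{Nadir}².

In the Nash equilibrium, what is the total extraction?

65

Mine Mesa's profit: π = q_{Mesa}(365 − 2(q_{Mesa} + q_{Nadir})) − 62q_{Mesa} − q_{Mesa}².
∂π/∂q_{Mesa} = 303 − 6q_{Mesa} − 2q_{Nadir} = 0, so q_{Mesa} = 50.5 − (1/3)q_{Nadir}.
For Nadir: ∂π/∂q_{Nadir} = 304 − 10q_{Nadir} − 2q_{Mesa} = 0 ⇒ q_{Nadir} = 30.4 − 0.2q_{Mesa}.
Plugging q_{Nadir} into Mesa's best response: q_{Mesa} = 50.5 − (1/3)(30.4 − 0.2q_{Mesa}) ⇒ (14/15)q_{Mesa} = 1211/30, so q_{Mesa} = 43.25.
Then q_{Nadir} = 30.4 − 0.2·43.25 = 21.75.
Total extraction: 43.25 + 21.75 = 65.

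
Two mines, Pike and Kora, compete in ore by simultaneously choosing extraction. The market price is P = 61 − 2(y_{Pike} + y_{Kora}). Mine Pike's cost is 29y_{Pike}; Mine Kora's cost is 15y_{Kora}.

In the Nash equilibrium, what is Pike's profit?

Mine Pike's profit: π = y_{Pike}(61 − 2(y_{Pike} + y_{Kora})) − 29y_{Pike}.
∂π/∂y_{Pike} = 32 − 4y_{Pike} − 2y_{Kora} = 0, so y_{Pike} = 8 − 0.5y_{Kora}.
By the same steps for Kora: y_{Kora} = 11.5 − 0.5y_{Pike}.
Solving the two reaction functions simultaneously: (1 − (−0.5)(−0.5))y_{Pike} = 8 − 0.5·11.5, so 0.75y_{Pike} = 2.25 and y_{Pike} = 3.
Then y_{Kora} = 11.5 − 0.5·3 = 10.
Price P = 61 − 2·13 = 35.
Pike's profit: (35 − 29)·3 = 18.

18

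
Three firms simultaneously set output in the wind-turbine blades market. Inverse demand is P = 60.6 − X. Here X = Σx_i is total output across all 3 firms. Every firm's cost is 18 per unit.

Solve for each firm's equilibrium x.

A representative firm's profit is π_i = x_i(60.6 − X) − 18x_i, with X = x_i + Σ_{j≠i} x_j.
First-order condition: 42.6 − 2x_i − Σ_{j≠i} x_j = 0.
Imposing symmetry (x_j = x for all j) turns Σ_{j≠i} x_j into 2x, so 42.6 = 4x and x = 10.65.

10.65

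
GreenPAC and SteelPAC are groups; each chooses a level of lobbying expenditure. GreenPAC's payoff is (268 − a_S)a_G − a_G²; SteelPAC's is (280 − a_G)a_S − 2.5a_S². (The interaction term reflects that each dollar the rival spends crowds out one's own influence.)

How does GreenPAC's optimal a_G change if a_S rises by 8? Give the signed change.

-4

Expanding GreenPAC's payoff: 268a_G − a_Sa_G − a_G².
∂π/∂a_G = 268 − a_S − 2a_G = 0, so a_G = 134 − 0.5a_S.
The reaction-function slope is −0.5, so an 8-unit rise in a_S moves a_G by −0.5 × 8 = −4. GreenPAC's best response falls — the actions are strategic substitutes.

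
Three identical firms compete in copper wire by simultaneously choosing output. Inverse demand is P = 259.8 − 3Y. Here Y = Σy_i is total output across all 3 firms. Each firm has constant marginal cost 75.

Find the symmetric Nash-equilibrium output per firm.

15.4

A representative firm's profit is π_i = y_i(259.8 − 3Y) − 75y_i, with Y = y_i + Σ_{j≠i} y_j.
First-order condition: 184.8 − 6y_i − 3Σ_{j≠i} y_j = 0.
In a symmetric equilibrium every firm chooses the same y, so Σ_{j≠i} y_j = 2y. The condition becomes 184.8 − 12y = 0, giving y = 184.8/12 = 15.4.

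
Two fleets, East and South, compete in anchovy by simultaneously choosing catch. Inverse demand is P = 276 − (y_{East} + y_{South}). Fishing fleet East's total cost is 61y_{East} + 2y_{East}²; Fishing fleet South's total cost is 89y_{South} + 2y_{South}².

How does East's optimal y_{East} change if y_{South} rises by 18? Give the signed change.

-3

Fishing fleet East's profit: π = y_{East}(276 − (y_{East} + y_{South})) − 61y_{East} − 2y_{East}².
∂π/∂y_{East} = 215 − 6y_{East} − y_{South} = 0, so y_{East} = 215/6 − (1/6)y_{South}.
The reaction-function slope is −1/6, so an 18-unit rise in y_{South} moves y_{East} by −1/6 × 18 = −3. East's best response falls — the actions are strategic substitutes.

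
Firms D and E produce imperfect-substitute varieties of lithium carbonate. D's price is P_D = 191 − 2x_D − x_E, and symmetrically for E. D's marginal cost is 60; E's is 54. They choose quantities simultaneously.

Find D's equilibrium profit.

Firm D's profit: π = x_D(191 − 2x_D − x_E) − 60x_D.
∂π/∂x_D = 131 − 4x_D − x_E = 0 ⇒ x_D = 32.75 − 0.25x_E.
Similarly x_E = 34.25 − 0.25x_D.
Plugging x_E into D's best response: x_D = 32.75 − 0.25(34.25 − 0.25x_D) ⇒ 0.9375x_D = 24.1875, so x_D = 25.8.
Then x_E = 34.25 − 0.25·25.8 = 27.8.
P_D = 191 − 2·25.8 − 27.8 = 111.6.
Profit = (111.6 − 60)·25.8 = 1331.28.

1331.28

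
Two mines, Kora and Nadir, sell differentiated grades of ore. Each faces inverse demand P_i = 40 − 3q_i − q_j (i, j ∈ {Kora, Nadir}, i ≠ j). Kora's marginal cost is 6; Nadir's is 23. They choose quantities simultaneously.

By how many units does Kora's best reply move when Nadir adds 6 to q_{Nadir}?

-1

Mine Kora's profit: π = q_{Kora}(40 − 3q_{Kora} − q_{Nadir}) − 6q_{Kora}.
∂π/∂q_{Kora} = 34 − 6q_{Kora} − q_{Nadir} = 0 ⇒ q_{Kora} = 17/3 − (1/6)q_{Nadir}.
The reaction-function slope is −1/6, so a 6-unit rise in q_{Nadir} moves q_{Kora} by −1/6 × 6 = −1. Kora's best response falls — the actions are strategic substitutes.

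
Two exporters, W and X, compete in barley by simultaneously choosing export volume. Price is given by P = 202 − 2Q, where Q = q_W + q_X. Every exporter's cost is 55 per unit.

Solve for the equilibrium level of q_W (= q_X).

24.5

Exporter W's profit: π = q_W(202 − 2(q_W + q_X)) − 55q_W.
∂π/∂q_W = 147 − 4q_W − 2q_X = 0, so q_W = 36.75 − 0.5q_X.
The game is symmetric, so in equilibrium q_X = q_W: the reaction function gives 1.5q_W = 36.75, hence q_W = 24.5.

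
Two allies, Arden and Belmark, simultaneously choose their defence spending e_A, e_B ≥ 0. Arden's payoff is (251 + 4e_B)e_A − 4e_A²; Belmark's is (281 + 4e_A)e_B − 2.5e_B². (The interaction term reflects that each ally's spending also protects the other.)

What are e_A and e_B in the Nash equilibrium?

99.125, 135.5

Expanding Arden's payoff: 251e_A + 4e_Be_A − 4e_A².
∂π/∂e_A = 251 + 4e_B − 8e_A = 0, so e_A = 31.375 + 0.5e_B.
Likewise for Belmark: e_B = 56.2 + 0.8e_A.
Solving the two reaction functions simultaneously: (1 − (0.5)(0.8))e_A = 31.375 + 0.5·56.2, so 0.6e_A = 59.475 and e_A = 99.125.
Then e_B = 56.2 + 0.8·99.125 = 135.5.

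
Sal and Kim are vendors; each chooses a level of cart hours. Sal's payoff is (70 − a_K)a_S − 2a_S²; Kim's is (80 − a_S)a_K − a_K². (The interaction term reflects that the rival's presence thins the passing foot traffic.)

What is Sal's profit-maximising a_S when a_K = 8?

15.5

Expanding Sal's payoff: 70a_S − a_Ka_S − 2a_S².
∂π/∂a_S = 70 − a_K − 4a_S = 0, so a_S = 17.5 − 0.25a_K.
At a_K = 8: a_S = 17.5 − 0.25·8 = 15.5.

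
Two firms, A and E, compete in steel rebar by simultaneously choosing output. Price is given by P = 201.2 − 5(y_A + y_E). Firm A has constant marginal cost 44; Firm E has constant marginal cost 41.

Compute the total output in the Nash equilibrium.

Firm A's profit: π = y_A(201.2 − 5(y_A + y_E)) − 44y_A.
∂π/∂y_A = 157.2 − 10y_A − 5y_E = 0, so y_A = 15.72 − 0.5y_E.
By the same steps for E: y_E = 16.02 − 0.5y_A.
Substituting the second reaction function into the first: y_A = 15.72 − 0.5(16.02 − 0.5y_A), which gives 0.75y_A = 7.71 ⇒ y_A = 10.28.
Then y_E = 16.02 − 0.5·10.28 = 10.88.
Total output: 10.28 + 10.88 = 21.16.

21.16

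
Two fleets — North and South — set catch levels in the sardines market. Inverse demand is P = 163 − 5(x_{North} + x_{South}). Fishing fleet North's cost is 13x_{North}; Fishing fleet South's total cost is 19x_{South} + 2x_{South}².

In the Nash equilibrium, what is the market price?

Fishing fleet North's profit: π = x_{North}(163 − 5(x_{North} + x_{South})) − 13x_{North}.
∂π/∂x_{North} = 150 − 10x_{North} − 5x_{South} = 0, so x_{North} = 15 − 0.5x_{South}.
For South: ∂π/∂x_{South} = 144 − 14x_{South} − 5x_{North} = 0 ⇒ x_{South} = 72/7 − (5/14)x_{North}.
Substituting the second reaction function into the first: x_{North} = 15 − 0.5(72/7 − (5/14)x_{North}), which gives (23/28)x_{North} = 69/7 ⇒ x_{North} = 12.
Then x_{South} = 72/7 − (5/14)·12 = 6.
Equilibrium price: P = 163 − 5·18 = 73.

73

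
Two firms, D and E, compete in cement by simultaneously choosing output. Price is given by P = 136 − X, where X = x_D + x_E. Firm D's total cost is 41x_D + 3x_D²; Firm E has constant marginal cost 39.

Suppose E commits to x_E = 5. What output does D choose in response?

11.25

Firm D's profit: π = x_D(136 − (x_D + x_E)) − 41x_D − 3x_D².
∂π/∂x_D = 95 − 8x_D − x_E = 0, so x_D = 11.875 − 0.125x_E.
At x_E = 5: x_D = 11.875 − 0.125·5 = 11.25.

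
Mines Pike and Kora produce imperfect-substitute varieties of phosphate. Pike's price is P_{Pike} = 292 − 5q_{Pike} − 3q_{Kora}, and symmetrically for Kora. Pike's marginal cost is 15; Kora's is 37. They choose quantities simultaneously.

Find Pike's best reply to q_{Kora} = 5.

26.2

Mine Pike's profit: π = q_{Pike}(292 − 5q_{Pike} − 3q_{Kora}) − 15q_{Pike}.
∂π/∂q_{Pike} = 277 − 10q_{Pike} − 3q_{Kora} = 0 ⇒ q_{Pike} = 27.7 − 0.3q_{Kora}.
At q_{Kora} = 5: q_{Pike} = 27.7 − 0.3·5 = 26.2.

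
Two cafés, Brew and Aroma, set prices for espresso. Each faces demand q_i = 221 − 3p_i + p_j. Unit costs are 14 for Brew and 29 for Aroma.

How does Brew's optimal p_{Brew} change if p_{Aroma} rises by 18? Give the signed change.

Brew's profit: π = (p_{Brew} − 14)(221 − 3p_{Brew} + p_{Aroma}).
∂π/∂p_{Brew} = 263 − 6p_{Brew} + p_{Aroma} = 0 ⇒ p_{Brew} = 263/6 + (1/6)p_{Aroma}.
The reaction-function slope is 1/6, so an 18-unit rise in p_{Aroma} moves p_{Brew} by 1/6 × 18 = 3. Brew's best response rises — the actions are strategic complements.

3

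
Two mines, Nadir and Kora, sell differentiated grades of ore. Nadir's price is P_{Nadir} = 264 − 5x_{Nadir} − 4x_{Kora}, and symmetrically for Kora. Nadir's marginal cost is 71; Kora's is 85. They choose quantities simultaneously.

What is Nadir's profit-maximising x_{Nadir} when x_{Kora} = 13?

14.1

Mine Nadir's profit: π = x_{Nadir}(264 − 5x_{Nadir} − 4x_{Kora}) − 71x_{Nadir}.
∂π/∂x_{Nadir} = 193 − 10x_{Nadir} − 4x_{Kora} = 0 ⇒ x_{Nadir} = 19.3 − 0.4x_{Kora}.
At x_{Kora} = 13: x_{Nadir} = 19.3 − 0.4·13 = 14.1.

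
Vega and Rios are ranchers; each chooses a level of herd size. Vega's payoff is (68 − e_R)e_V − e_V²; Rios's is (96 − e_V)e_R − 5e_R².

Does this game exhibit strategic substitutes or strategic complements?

strategic substitutes

Expanding Vega's payoff: 68e_V − e_Re_V − e_V².
∂π/∂e_V = 68 − e_R − 2e_V = 0, so e_V = 34 − 0.5e_R.
The best-response slope de_V/de_R = −0.5 < 0: the reaction function is downward-sloping, so the choices are strategic substitutes.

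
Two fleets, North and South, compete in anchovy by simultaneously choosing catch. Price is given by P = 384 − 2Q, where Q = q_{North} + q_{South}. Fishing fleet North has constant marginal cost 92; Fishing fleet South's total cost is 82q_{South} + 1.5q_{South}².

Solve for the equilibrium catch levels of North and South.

60, 26

Fishing fleet North's profit: π = q_{North}(384 − 2(q_{North} + q_{South})) − 92q_{North}.
∂π/∂q_{North} = 292 − 4q_{North} − 2q_{South} = 0, so q_{North} = 73 − 0.5q_{South}.
For South: ∂π/∂q_{South} = 302 − 7q_{South} − 2q_{North} = 0 ⇒ q_{South} = 302/7 − (2/7)q_{North}.
Substituting the second reaction function into the first: q_{North} = 73 − 0.5(302/7 − (2/7)q_{North}), which gives (6/7)q_{North} = 360/7 ⇒ q_{North} = 60.
Then q_{South} = 302/7 − (2/7)·60 = 26.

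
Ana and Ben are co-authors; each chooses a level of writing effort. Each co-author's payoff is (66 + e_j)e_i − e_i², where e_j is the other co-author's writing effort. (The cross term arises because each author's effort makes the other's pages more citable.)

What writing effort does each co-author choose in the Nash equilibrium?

Ana's payoff is (66 + e_B)e_A − e_A².
∂π/∂e_A = 66 + e_B − 2e_A = 0, so e_A = 33 + 0.5e_B.
By symmetry e_B = e_A; substituting into the reaction function, 0.5e_A = 33 and e_A = 66.

66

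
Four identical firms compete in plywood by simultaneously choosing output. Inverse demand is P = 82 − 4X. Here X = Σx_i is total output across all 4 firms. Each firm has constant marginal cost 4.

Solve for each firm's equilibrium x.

A representative firm's profit is π_i = x_i(82 − 4X) − 4x_i, with X = x_i + Σ_{j≠i} x_j.
First-order condition: 78 − 8x_i − 4Σ_{j≠i} x_j = 0.
In a symmetric equilibrium every firm chooses the same x, so Σ_{j≠i} x_j = 3x. The condition becomes 78 − 20x = 0, giving x = 78/20 = 3.9.

3.9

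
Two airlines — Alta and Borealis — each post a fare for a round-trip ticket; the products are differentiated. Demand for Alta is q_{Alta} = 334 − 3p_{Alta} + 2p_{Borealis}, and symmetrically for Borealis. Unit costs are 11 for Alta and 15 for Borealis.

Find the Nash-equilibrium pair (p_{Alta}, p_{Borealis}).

92.5, 94

Alta's profit: π = (p_{Alta} − 11)(334 − 3p_{Alta} + 2p_{Borealis}).
∂π/∂p_{Alta} = 367 − 6p_{Alta} + 2p_{Borealis} = 0 ⇒ p_{Alta} = 367/6 + (1/3)p_{Borealis}.
Similarly p_{Borealis} = 379/6 + (1/3)p_{Alta}.
Plugging p_{Borealis} into Alta's best response: p_{Alta} = 367/6 + (1/3)(379/6 + (1/3)p_{Alta}) ⇒ (8/9)p_{Alta} = 740/9, so p_{Alta} = 92.5.
Then p_{Borealis} = 379/6 + (1/3)·92.5 = 94.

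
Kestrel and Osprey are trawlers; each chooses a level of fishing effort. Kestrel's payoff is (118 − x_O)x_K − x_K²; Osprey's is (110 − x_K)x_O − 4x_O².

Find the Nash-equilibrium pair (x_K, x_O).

55.6, 6.8

Expanding Kestrel's payoff: 118x_K − x_Ox_K − x_K².
∂π/∂x_K = 118 − x_O − 2x_K = 0, so x_K = 59 − 0.5x_O.
Likewise for Osprey: x_O = 13.75 − 0.125x_K.
Substituting the second reaction function into the first: x_K = 59 − 0.5(13.75 − 0.125x_K), which gives 0.9375x_K = 52.125 ⇒ x_K = 55.6.
Then x_O = 13.75 − 0.125·55.6 = 6.8.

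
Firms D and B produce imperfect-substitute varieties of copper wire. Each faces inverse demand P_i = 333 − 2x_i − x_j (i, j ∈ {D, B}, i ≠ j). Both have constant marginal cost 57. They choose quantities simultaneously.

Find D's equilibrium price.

167.4

Firm D's profit: π = x_D(333 − 2x_D − x_B) − 57x_D.
∂π/∂x_D = 276 − 4x_D − x_B = 0 ⇒ x_D = 69 − 0.25x_B.
Setting x_D = x_B in the reaction function: x_D = 69 − 0.25x_D, so x_D = 69 / 1.25 = 55.2.
P_D = 333 − 2·55.2 − 55.2 = 167.4.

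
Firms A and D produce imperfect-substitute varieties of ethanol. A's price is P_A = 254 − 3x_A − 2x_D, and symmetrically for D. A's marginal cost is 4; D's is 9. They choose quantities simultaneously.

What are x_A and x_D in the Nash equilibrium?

Firm A's profit: π = x_A(254 − 3x_A − 2x_D) − 4x_A.
∂π/∂x_A = 250 − 6x_A − 2x_D = 0 ⇒ x_A = 125/3 − (1/3)x_D.
Similarly x_D = 245/6 − (1/3)x_A.
Plugging x_D into A's best response: x_A = 125/3 − (1/3)(245/6 − (1/3)x_A) ⇒ (8/9)x_A = 505/18, so x_A = 31.5625.
Then x_D = 245/6 − (1/3)·31.5625 = 30.3125.

31.5625, 30.3125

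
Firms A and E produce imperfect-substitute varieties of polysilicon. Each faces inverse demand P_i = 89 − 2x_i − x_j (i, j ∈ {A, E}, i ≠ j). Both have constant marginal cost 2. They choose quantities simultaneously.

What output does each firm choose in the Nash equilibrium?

17.4

Firm A's profit: π = x_A(89 − 2x_A − x_E) − 2x_A.
∂π/∂x_A = 87 − 4x_A − x_E = 0 ⇒ x_A = 21.75 − 0.25x_E.
By symmetry x_E = x_A; substituting into the reaction function, 1.25x_A = 21.75 and x_A = 17.4.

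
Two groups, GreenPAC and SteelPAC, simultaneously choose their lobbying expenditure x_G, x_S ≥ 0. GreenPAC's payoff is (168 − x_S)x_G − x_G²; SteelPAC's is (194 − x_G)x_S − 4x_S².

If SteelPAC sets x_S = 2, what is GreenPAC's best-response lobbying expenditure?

83

Expanding GreenPAC's payoff: 168x_G − x_Sx_G − x_G².
∂π/∂x_G = 168 − x_S − 2x_G = 0, so x_G = 84 − 0.5x_S.
At x_S = 2: x_G = 84 − 0.5·2 = 83.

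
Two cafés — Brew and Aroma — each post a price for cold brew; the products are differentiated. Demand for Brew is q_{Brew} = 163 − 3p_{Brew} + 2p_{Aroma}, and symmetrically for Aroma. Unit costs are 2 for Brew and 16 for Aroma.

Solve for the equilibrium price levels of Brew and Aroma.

Brew's profit: π = (p_{Brew} − 2)(163 − 3p_{Brew} + 2p_{Aroma}).
∂π/∂p_{Brew} = 169 − 6p_{Brew} + 2p_{Aroma} = 0 ⇒ p_{Brew} = 169/6 + (1/3)p_{Aroma}.
Similarly p_{Aroma} = 211/6 + (1/3)p_{Brew}.
Solving the two reaction functions simultaneously: (1 − (1/3)(1/3))p_{Brew} = 169/6 + (1/3)·(211/6), so (8/9)p_{Brew} = 359/9 and p_{Brew} = 44.875.
Then p_{Aroma} = 211/6 + (1/3)·44.875 = 50.125.

44.875, 50.125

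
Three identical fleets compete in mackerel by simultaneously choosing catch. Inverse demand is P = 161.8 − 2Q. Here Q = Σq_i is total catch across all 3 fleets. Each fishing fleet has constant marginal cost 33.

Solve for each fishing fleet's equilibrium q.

A representative fishing fleet's profit is π_i = q_i(161.8 − 2Q) − 33q_i, with Q = q_i + Σ_{j≠i} q_j.
First-order condition: 128.8 − 4q_i − 2Σ_{j≠i} q_j = 0.
In a symmetric equilibrium every fishing fleet chooses the same q, so Σ_{j≠i} q_j = 2q. The condition becomes 128.8 − 8q = 0, giving q = 128.8/8 = 16.1.

16.1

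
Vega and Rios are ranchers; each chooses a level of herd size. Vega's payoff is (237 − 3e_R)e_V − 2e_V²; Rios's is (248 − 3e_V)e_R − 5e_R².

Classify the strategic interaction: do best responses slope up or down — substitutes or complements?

Expanding Vega's payoff: 237e_V − 3e_Re_V − 2e_V².
∂π/∂e_V = 237 − 3e_R − 4e_V = 0, so e_V = 59.25 − 0.75e_R.
The best-response slope de_V/de_R = −0.75 < 0: the reaction function is downward-sloping, so the choices are strategic substitutes.

strategic substitutes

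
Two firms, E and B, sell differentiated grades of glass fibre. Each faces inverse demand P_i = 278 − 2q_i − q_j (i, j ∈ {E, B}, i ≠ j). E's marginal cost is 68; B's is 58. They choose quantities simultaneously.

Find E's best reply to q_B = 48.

Firm E's profit: π = q_E(278 − 2q_E − q_B) − 68q_E.
∂π/∂q_E = 210 − 4q_E − q_B = 0 ⇒ q_E = 52.5 − 0.25q_B.
At q_B = 48: q_E = 52.5 − 0.25·48 = 40.5.

40.5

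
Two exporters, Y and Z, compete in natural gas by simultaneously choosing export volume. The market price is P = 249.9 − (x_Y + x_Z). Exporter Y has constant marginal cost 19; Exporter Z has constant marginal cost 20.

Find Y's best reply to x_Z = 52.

Exporter Y's profit: π = x_Y(249.9 − (x_Y + x_Z)) − 19x_Y.
∂π/∂x_Y = 230.9 − 2x_Y − x_Z = 0, so x_Y = 115.45 − 0.5x_Z.
At x_Z = 52: x_Y = 115.45 − 0.5·52 = 89.45.

89.45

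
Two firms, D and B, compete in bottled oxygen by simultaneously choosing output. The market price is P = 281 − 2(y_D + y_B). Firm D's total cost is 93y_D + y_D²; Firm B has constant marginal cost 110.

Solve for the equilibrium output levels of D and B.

20.5, 32.5

Firm D's profit: π = y_D(281 − 2(y_D + y_B)) − 93y_D − y_D².
∂π/∂y_D = 188 − 6y_D − 2y_B = 0, so y_D = 94/3 − (1/3)y_B.
For B: ∂π/∂y_B = 171 − 4y_B − 2y_D = 0 ⇒ y_B = 42.75 − 0.5y_D.
Substituting the second reaction function into the first: y_D = 94/3 − (1/3)(42.75 − 0.5y_D), which gives (5/6)y_D = 205/12 ⇒ y_D = 20.5.
Then y_B = 42.75 − 0.5·20.5 = 32.5.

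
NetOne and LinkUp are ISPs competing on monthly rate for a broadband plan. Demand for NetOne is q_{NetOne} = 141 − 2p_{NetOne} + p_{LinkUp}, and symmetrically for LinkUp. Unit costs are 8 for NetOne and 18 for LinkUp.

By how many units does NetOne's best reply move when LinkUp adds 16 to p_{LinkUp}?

4

NetOne's profit: π = (p_{NetOne} − 8)(141 − 2p_{NetOne} + p_{LinkUp}).
∂π/∂p_{NetOne} = 157 − 4p_{NetOne} + p_{LinkUp} = 0 ⇒ p_{NetOne} = 39.25 + 0.25p_{LinkUp}.
The reaction-function slope is 0.25, so a 16-unit rise in p_{LinkUp} moves p_{NetOne} by 0.25 × 16 = 4. NetOne's best response rises — the actions are strategic complements.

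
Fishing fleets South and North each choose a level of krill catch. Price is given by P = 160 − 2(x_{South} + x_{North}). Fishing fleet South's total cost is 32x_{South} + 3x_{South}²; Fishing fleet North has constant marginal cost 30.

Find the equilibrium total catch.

36

Fishing fleet South's profit: π = x_{South}(160 − 2(x_{South} + x_{North})) − 32x_{South} − 3x_{South}².
∂π/∂x_{South} = 128 − 10x_{South} − 2x_{North} = 0, so x_{South} = 12.8 − 0.2x_{North}.
For North: ∂π/∂x_{North} = 130 − 4x_{North} − 2x_{South} = 0 ⇒ x_{North} = 32.5 − 0.5x_{South}.
Plugging x_{North} into South's best response: x_{South} = 12.8 − 0.2(32.5 − 0.5x_{South}) ⇒ 0.9x_{South} = 6.3, so x_{South} = 7.
Then x_{North} = 32.5 − 0.5·7 = 29.
Total catch: 7 + 29 = 36.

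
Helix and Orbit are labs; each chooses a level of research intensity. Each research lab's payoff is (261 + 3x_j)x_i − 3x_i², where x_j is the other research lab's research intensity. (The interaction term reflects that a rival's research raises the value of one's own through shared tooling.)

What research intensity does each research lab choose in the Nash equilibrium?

Helix's payoff is (261 + 3x_O)x_H − 3x_H².
∂π/∂x_H = 261 + 3x_O − 6x_H = 0, so x_H = 43.5 + 0.5x_O.
By symmetry x_O = x_H; substituting into the reaction function, 0.5x_H = 43.5 and x_H = 87.

87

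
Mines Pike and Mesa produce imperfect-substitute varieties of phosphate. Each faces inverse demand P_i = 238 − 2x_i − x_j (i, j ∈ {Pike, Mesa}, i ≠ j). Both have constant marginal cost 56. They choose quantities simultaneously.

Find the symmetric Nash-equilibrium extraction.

Mine Pike's profit: π = x_{Pike}(238 − 2x_{Pike} − x_{Mesa}) − 56x_{Pike}.
∂π/∂x_{Pike} = 182 − 4x_{Pike} − x_{Mesa} = 0 ⇒ x_{Pike} = 45.5 − 0.25x_{Mesa}.
Setting x_{Pike} = x_{Mesa} in the reaction function: x_{Pike} = 45.5 − 0.25x_{Pike}, so x_{Pike} = 45.5 / 1.25 = 36.4.

36.4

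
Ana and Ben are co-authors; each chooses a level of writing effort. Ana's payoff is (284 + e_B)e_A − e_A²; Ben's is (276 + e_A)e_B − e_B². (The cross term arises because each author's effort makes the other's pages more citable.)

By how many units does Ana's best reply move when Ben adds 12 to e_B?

Expanding Ana's payoff: 284e_A + e_Be_A − e_A².
∂π/∂e_A = 284 + e_B − 2e_A = 0, so e_A = 142 + 0.5e_B.
The reaction-function slope is 0.5, so a 12-unit rise in e_B moves e_A by 0.5 × 12 = 6. Ana's best response rises — the actions are strategic complements.

6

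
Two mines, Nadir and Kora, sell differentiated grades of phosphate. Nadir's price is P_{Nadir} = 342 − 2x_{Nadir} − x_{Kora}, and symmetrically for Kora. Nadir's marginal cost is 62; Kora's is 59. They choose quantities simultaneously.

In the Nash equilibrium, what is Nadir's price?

Mine Nadir's profit: π = x_{Nadir}(342 − 2x_{Nadir} − x_{Kora}) − 62x_{Nadir}.
∂π/∂x_{Nadir} = 280 − 4x_{Nadir} − x_{Kora} = 0 ⇒ x_{Nadir} = 70 − 0.25x_{Kora}.
Similarly x_{Kora} = 70.75 − 0.25x_{Nadir}.
Solving the two reaction functions simultaneously: (1 − (−0.25)(−0.25))x_{Nadir} = 70 − 0.25·70.75, so 0.9375x_{Nadir} = 52.3125 and x_{Nadir} = 55.8.
Then x_{Kora} = 70.75 − 0.25·55.8 = 56.8.
P_{Nadir} = 342 − 2·55.8 − 56.8 = 173.6.

173.6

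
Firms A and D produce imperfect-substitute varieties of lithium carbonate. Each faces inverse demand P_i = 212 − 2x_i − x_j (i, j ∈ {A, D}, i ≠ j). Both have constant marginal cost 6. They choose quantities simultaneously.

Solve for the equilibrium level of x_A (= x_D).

Firm A's profit: π = x_A(212 − 2x_A − x_D) − 6x_A.
∂π/∂x_A = 206 − 4x_A − x_D = 0 ⇒ x_A = 51.5 − 0.25x_D.
Setting x_A = x_D in the reaction function: x_A = 51.5 − 0.25x_A, so x_A = 51.5 / 1.25 = 41.2.

41.2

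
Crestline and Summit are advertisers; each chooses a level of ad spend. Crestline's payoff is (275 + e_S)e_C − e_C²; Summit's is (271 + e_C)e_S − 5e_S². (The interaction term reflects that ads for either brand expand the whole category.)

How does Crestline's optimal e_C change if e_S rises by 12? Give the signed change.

6

Expanding Crestline's payoff: 275e_C + e_Se_C − e_C².
∂π/∂e_C = 275 + e_S − 2e_C = 0, so e_C = 137.5 + 0.5e_S.
The reaction-function slope is 0.5, so a 12-unit rise in e_S moves e_C by 0.5 × 12 = 6. Crestline's best response rises — the actions are strategic complements.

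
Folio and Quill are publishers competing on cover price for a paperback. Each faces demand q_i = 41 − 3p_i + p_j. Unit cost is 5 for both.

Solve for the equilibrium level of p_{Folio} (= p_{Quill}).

11.2

Folio's profit: π = (p_{Folio} − 5)(41 − 3p_{Folio} + p_{Quill}).
∂π/∂p_{Folio} = 56 − 6p_{Folio} + p_{Quill} = 0 ⇒ p_{Folio} = 28/3 + (1/6)p_{Quill}.
Setting p_{Folio} = p_{Quill} in the reaction function: p_{Folio} = 28/3 + (1/6)p_{Folio}, so p_{Folio} = (28/3) / (5/6) = 11.2.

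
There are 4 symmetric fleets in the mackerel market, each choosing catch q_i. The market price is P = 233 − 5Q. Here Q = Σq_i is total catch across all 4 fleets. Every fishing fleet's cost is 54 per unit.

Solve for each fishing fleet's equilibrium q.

7.16

A representative fishing fleet's profit is π_i = q_i(233 − 5Q) − 54q_i, with Q = q_i + Σ_{j≠i} q_j.
First-order condition: 179 − 10q_i − 5Σ_{j≠i} q_j = 0.
In a symmetric equilibrium every fishing fleet chooses the same q, so Σ_{j≠i} q_j = 3q. The condition becomes 179 − 25q = 0, giving q = 179/25 = 7.16.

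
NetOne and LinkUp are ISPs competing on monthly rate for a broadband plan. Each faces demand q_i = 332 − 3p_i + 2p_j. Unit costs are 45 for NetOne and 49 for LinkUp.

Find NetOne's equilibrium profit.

NetOne's profit: π = (p_{NetOne} − 45)(332 − 3p_{NetOne} + 2p_{LinkUp}).
∂π/∂p_{NetOne} = 467 − 6p_{NetOne} + 2p_{LinkUp} = 0 ⇒ p_{NetOne} = 467/6 + (1/3)p_{LinkUp}.
Similarly p_{LinkUp} = 479/6 + (1/3)p_{NetOne}.
Substituting the second reaction function into the first: p_{NetOne} = 467/6 + (1/3)(479/6 + (1/3)p_{NetOne}), which gives (8/9)p_{NetOne} = 940/9 ⇒ p_{NetOne} = 117.5.
Then p_{LinkUp} = 479/6 + (1/3)·117.5 = 119.
q_{NetOne} = 332 − 3·117.5 + 2·119 = 217.5.
Profit = (117.5 − 45)·217.5 = 15768.75.

15768.75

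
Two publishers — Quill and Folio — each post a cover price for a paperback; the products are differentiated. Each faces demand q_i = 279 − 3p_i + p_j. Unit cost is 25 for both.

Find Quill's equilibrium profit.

6292.92

Quill's profit: π = (p_{Quill} − 25)(279 − 3p_{Quill} + p_{Folio}).
∂π/∂p_{Quill} = 354 − 6p_{Quill} + p_{Folio} = 0 ⇒ p_{Quill} = 59 + (1/6)p_{Folio}.
Setting p_{Quill} = p_{Folio} in the reaction function: p_{Quill} = 59 + (1/6)p_{Quill}, so p_{Quill} = 59 / (5/6) = 70.8.
q_{Quill} = 279 − 3·70.8 + 70.8 = 137.4.
Profit = (70.8 − 25)·137.4 = 6292.92.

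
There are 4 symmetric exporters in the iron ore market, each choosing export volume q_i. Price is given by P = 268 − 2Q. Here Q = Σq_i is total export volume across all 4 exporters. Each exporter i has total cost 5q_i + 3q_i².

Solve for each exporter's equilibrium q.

A representative exporter's profit is π_i = q_i(268 − 2Q) − 5q_i − 3q_i², with Q = q_i + Σ_{j≠i} q_j.
First-order condition: 263 − 10q_i − 2Σ_{j≠i} q_j = 0.
Imposing symmetry (q_j = q for all j) turns Σ_{j≠i} q_j into 3q, so 263 = 16q and q = 16.4375.

16.4375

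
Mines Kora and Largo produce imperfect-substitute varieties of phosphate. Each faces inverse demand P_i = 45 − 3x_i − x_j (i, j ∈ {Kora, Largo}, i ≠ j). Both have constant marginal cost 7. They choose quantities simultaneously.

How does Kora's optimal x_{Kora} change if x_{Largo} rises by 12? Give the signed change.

-2

Mine Kora's profit: π = x_{Kora}(45 − 3x_{Kora} − x_{Largo}) − 7x_{Kora}.
∂π/∂x_{Kora} = 38 − 6x_{Kora} − x_{Largo} = 0 ⇒ x_{Kora} = 19/3 − (1/6)x_{Largo}.
The reaction-function slope is −1/6, so a 12-unit rise in x_{Largo} moves x_{Kora} by −1/6 × 12 = −2. Kora's best response falls — the actions are strategic substitutes.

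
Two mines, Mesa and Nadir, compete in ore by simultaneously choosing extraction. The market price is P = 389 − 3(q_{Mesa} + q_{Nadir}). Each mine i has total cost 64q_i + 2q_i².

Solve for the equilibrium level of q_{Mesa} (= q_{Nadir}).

25

Mine Mesa's profit: π = q_{Mesa}(389 − 3(q_{Mesa} + q_{Nadir})) − 64q_{Mesa} − 2q_{Mesa}².
∂π/∂q_{Mesa} = 325 − 10q_{Mesa} − 3q_{Nadir} = 0, so q_{Mesa} = 32.5 − 0.3q_{Nadir}.
By symmetry q_{Nadir} = q_{Mesa}; substituting into the reaction function, 1.3q_{Mesa} = 32.5 and q_{Mesa} = 25.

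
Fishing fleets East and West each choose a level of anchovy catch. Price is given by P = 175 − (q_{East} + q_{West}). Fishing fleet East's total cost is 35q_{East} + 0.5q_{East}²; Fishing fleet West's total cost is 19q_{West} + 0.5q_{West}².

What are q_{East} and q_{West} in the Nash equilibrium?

Fishing fleet East's profit: π = q_{East}(175 − (q_{East} + q_{West})) − 35q_{East} − 0.5q_{East}².
∂π/∂q_{East} = 140 − 3q_{East} − q_{West} = 0, so q_{East} = 140/3 − (1/3)q_{West}.
By the same steps for West: q_{West} = 52 − (1/3)q_{East}.
Substituting the second reaction function into the first: q_{East} = 140/3 − (1/3)(52 − (1/3)q_{East}), which gives (8/9)q_{East} = 88/3 ⇒ q_{East} = 33.
Then q_{West} = 52 − (1/3)·33 = 41.

33, 41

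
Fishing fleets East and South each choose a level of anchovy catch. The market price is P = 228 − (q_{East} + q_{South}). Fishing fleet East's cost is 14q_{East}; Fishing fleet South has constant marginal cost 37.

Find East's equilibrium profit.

Fishing fleet East's profit: π = q_{East}(228 − (q_{East} + q_{South})) − 14q_{East}.
∂π/∂q_{East} = 214 − 2q_{East} − q_{South} = 0, so q_{East} = 107 − 0.5q_{South}.
By the same steps for South: q_{South} = 95.5 − 0.5q_{East}.
Substituting the second reaction function into the first: q_{East} = 107 − 0.5(95.5 − 0.5q_{East}), which gives 0.75q_{East} = 59.25 ⇒ q_{East} = 79.
Then q_{South} = 95.5 − 0.5·79 = 56.
Price P = 228 − 135 = 93.
East's profit: (93 − 14)·79 = 6241.

6241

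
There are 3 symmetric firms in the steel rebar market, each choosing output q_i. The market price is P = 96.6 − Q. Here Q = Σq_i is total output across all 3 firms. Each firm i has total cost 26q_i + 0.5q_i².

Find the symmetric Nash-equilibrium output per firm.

A representative firm's profit is π_i = q_i(96.6 − Q) − 26q_i − 0.5q_i², with Q = q_i + Σ_{j≠i} q_j.
First-order condition: 70.6 − 3q_i − Σ_{j≠i} q_j = 0.
In a symmetric equilibrium every firm chooses the same q, so Σ_{j≠i} q_j = 2q. The condition becomes 70.6 − 5q = 0, giving q = 70.6/5 = 14.12.

14.12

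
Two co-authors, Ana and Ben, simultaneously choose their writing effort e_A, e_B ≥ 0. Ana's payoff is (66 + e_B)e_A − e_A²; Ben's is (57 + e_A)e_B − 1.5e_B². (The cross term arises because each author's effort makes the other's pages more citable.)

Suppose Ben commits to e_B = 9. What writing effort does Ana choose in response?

37.5

Expanding Ana's payoff: 66e_A + e_Be_A − e_A².
∂π/∂e_A = 66 + e_B − 2e_A = 0, so e_A = 33 + 0.5e_B.
At e_B = 9: e_A = 33 + 0.5·9 = 37.5.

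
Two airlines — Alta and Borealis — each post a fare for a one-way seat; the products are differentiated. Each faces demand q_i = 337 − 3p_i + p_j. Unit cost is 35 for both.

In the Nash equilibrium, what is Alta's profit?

8554.68

Alta's profit: π = (p_{Alta} − 35)(337 − 3p_{Alta} + p_{Borealis}).
∂π/∂p_{Alta} = 442 − 6p_{Alta} + p_{Borealis} = 0 ⇒ p_{Alta} = 221/3 + (1/6)p_{Borealis}.
The game is symmetric, so in equilibrium p_{Borealis} = p_{Alta}: the reaction function gives (5/6)p_{Alta} = 221/3, hence p_{Alta} = 88.4.
q_{Alta} = 337 − 3·88.4 + 88.4 = 160.2.
Profit = (88.4 − 35)·160.2 = 8554.68.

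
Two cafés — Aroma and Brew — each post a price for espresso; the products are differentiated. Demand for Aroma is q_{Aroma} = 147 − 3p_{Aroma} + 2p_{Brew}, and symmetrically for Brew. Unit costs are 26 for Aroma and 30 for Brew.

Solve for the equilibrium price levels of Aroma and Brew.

57, 58.5

Aroma's profit: π = (p_{Aroma} − 26)(147 − 3p_{Aroma} + 2p_{Brew}).
∂π/∂p_{Aroma} = 225 − 6p_{Aroma} + 2p_{Brew} = 0 ⇒ p_{Aroma} = 37.5 + (1/3)p_{Brew}.
Similarly p_{Brew} = 39.5 + (1/3)p_{Aroma}.
Substituting the second reaction function into the first: p_{Aroma} = 37.5 + (1/3)(39.5 + (1/3)p_{Aroma}), which gives (8/9)p_{Aroma} = 152/3 ⇒ p_{Aroma} = 57.
Then p_{Brew} = 39.5 + (1/3)·57 = 58.5.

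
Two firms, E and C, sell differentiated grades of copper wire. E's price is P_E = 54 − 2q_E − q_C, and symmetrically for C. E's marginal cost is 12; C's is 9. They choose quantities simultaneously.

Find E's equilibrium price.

Firm E's profit: π = q_E(54 − 2q_E − q_C) − 12q_E.
∂π/∂q_E = 42 − 4q_E − q_C = 0 ⇒ q_E = 10.5 − 0.25q_C.
Similarly q_C = 11.25 − 0.25q_E.
Plugging q_C into E's best response: q_E = 10.5 − 0.25(11.25 − 0.25q_E) ⇒ 0.9375q_E = 7.6875, so q_E = 8.2.
Then q_C = 11.25 − 0.25·8.2 = 9.2.
P_E = 54 − 2·8.2 − 9.2 = 28.4.

28.4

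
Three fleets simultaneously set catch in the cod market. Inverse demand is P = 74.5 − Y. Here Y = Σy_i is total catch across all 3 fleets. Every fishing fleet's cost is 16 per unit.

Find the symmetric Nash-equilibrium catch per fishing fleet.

A representative fishing fleet's profit is π_i = y_i(74.5 − Y) − 16y_i, with Y = y_i + Σ_{j≠i} y_j.
First-order condition: 58.5 − 2y_i − Σ_{j≠i} y_j = 0.
In a symmetric equilibrium every fishing fleet chooses the same y, so Σ_{j≠i} y_j = 2y. The condition becomes 58.5 − 4y = 0, giving y = 58.5/4 = 14.625.

14.625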